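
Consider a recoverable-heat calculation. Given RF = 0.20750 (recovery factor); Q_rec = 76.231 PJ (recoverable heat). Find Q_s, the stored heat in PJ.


Q_s = Q_rec / RF
Q_s = 76.231 / 0.20750
Q_s = 367.38 PJ


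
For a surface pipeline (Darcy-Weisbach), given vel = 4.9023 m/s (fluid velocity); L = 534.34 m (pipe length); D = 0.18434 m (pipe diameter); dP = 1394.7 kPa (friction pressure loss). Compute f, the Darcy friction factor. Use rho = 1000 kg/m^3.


f = dP*1000 / ((L/D)*(rho*vel^2/2))
f = 1394.7*1000 / ((534.34/0.18434)*(1000*4.9023^2/2))
f = 0.040042


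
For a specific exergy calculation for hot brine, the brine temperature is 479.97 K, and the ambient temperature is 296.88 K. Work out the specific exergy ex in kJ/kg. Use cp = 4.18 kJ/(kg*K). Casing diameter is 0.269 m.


ex = cp * ((T_b - T_0) - T_0 * ln(T_b/T_0))
ex = 4.18 * ((479.97 - 296.88) - 296.88 * ln(479.97/296.88))
ex = 169.17 kJ/kg


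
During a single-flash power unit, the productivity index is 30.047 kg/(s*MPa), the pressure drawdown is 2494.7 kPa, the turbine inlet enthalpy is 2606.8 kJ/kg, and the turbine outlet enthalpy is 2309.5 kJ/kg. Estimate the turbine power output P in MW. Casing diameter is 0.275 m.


Step 1: mdot = PI * dP / 1000 = 30.047 * 2494.7 / 1000 = 74.95825 kg/s
Step 2: P = mdot*(h_in - h_out)/1000 = 74.95825*(2606.8 - 2309.5)/1000 = 22.285 MW
P = 22.285 MW


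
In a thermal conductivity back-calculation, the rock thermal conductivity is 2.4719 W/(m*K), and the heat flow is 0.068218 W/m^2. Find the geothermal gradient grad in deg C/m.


grad = q / k * 1000
grad = 0.068218 / 2.4719 * 1000
grad = 27.59739 deg C/km
Convert: 27.59739 deg C/km * 0.001 = 0.027597 deg C/m
grad = 0.027597 deg C/m


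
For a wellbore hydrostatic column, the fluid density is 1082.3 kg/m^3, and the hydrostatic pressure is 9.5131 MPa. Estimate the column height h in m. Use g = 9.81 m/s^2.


h = P * 1e6 / (g * rho)
h = 9.5131 * 1e6 / (9.81 * 1082.3)
h = 895.99 m


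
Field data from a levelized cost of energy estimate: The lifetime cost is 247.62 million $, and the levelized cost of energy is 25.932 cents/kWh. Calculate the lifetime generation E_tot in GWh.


E_tot = C_tot / LCOE * 100
E_tot = 247.62 / 25.932 * 100
E_tot = 954.88 GWh


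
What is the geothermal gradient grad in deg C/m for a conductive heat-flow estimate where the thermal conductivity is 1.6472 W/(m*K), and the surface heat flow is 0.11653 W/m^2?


grad = q * 1000 / k
grad = 0.11653 * 1000 / 1.6472
grad = 70.74429 deg C/km
Convert: 70.74429 deg C/km * 0.001 = 0.070744 deg C/m
grad = 0.070744 deg C/m


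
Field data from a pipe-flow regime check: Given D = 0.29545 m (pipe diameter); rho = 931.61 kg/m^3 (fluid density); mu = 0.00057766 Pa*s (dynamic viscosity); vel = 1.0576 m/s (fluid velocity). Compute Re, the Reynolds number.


Re = rho * vel * D / mu
Re = 931.61 * 1.0576 * 0.29545 / 0.00057766
Re = 5.0393e+05


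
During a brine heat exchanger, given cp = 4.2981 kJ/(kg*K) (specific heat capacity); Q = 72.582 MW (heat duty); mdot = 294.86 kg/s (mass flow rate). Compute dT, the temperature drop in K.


dT = Q * 1000 / (mdot * cp)
dT = 72.582 * 1000 / (294.86 * 4.2981)
dT = 57.271 K


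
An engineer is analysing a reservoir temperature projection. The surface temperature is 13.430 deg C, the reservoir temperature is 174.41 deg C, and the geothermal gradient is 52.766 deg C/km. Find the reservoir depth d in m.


d = (T_res - T_surf) / grad * 1000
d = (174.41 - 13.430) / 52.766 * 1000
d = 3050.8 m


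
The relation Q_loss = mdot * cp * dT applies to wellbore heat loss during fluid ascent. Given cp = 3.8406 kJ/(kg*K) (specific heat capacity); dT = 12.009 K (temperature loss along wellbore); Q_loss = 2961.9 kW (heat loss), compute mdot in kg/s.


mdot = Q_loss / (cp * dT)
mdot = 2961.9 / (3.8406 * 12.009)
mdot = 64.219 kg/s


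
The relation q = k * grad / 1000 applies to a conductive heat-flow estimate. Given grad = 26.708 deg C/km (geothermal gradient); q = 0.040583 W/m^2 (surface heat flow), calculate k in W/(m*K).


k = q * 1000 / grad
k = 0.040583 * 1000 / 26.708
k = 1.5195 W/(m*K)


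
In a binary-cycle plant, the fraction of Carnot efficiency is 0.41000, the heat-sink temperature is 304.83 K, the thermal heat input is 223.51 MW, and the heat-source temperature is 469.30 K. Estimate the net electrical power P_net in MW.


Step 1: eta = (1 - Tc/Th)*f = (1 - 304.83/469.3)*0.41 = 0.1436878
Step 2: P_net = eta * Q_in = 0.1436878 * 223.51 = 32.116 MW
P_net = 32.116 MW


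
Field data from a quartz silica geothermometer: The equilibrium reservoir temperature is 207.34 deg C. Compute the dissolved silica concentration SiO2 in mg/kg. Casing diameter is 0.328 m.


SiO2 = 10^(5.19 - 1309/(T_eq + 273.15))
SiO2 = 10^(5.19 - 1309/(207.34 + 273.15))
SiO2 = 292.21 mg/kg


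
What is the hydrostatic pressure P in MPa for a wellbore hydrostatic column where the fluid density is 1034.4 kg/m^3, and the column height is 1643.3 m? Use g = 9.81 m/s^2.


P = rho * g * h / 1e6
P = 1034.4 * 9.81 * 1643.3 / 1e6
P = 16.675 MPa


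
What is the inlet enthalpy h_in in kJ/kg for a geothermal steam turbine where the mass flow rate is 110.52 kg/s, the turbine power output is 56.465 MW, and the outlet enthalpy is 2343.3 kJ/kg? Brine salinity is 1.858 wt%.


h_in = h_out + P * 1000 / mdot
h_in = 2343.3 + 56.465 * 1000 / 110.52
h_in = 2854.2 kJ/kg


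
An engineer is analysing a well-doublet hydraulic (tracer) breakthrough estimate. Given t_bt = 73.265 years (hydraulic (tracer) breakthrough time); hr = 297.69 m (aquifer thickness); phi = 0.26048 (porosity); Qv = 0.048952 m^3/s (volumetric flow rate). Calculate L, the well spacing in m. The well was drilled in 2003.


L = sqrt(t_bt*365.25*86400*3*Qv / (pi*hr*phi))
L = sqrt(73.265*365.25*86400*3*0.048952 / (pi*297.69*0.26048))
L = 1180.6 m


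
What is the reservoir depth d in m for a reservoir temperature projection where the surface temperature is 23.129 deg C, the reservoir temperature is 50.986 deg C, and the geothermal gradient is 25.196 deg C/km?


d = (T_res - T_surf) / grad * 1000
d = (50.986 - 23.129) / 25.196 * 1000
d = 1105.6 m


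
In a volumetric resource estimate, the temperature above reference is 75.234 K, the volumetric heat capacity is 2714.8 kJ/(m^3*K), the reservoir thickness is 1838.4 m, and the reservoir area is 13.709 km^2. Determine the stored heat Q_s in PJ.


Step 1: Vr = A*1e6*hr = 13.709*1e6*1838.4 = 2.520263e+10 m^3
Step 2: Q_s = Vr*rhoc*dT/1e12 = 2.520263e+10*2714.8*75.234/1e12 = 5147.5 PJ
Q_s = 5147.5 PJ


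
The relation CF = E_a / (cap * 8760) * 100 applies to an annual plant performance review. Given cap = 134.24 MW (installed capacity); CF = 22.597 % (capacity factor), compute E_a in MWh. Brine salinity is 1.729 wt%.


E_a = CF / 100 * cap * 8760
E_a = 22.597 / 100 * 134.24 * 8760
E_a = 2.6573e+05 MWh


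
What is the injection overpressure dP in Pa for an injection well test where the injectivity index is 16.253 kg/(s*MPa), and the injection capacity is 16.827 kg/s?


dP = mdot * 1000 / II
dP = 16.827 * 1000 / 16.253
dP = 1035.317 kPa
Convert: 1035.317 kPa * 1000.0 = 1.0353e+06 Pa
dP = 1.0353e+06 Pa


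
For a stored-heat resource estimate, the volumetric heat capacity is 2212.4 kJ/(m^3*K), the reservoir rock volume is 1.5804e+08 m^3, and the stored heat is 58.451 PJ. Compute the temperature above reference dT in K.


dT = Q_s * 1e12 / (Vr * rhoc)
dT = 58.451 * 1e12 / (1.5804e+08 * 2212.4)
dT = 167.17 K


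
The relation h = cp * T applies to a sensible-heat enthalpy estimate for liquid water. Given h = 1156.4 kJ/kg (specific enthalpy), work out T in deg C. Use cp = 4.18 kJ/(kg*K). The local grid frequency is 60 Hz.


T = h / cp
T = 1156.4 / 4.18
T = 276.65 deg C


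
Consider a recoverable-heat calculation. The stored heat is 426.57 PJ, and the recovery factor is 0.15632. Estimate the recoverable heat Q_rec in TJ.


Q_rec = Q_s * RF
Q_rec = 426.57 * 0.15632
Q_rec = 66.68142 PJ
Convert: 66.68142 PJ * 1000.0 = 66681 TJ
Q_rec = 66681 TJ


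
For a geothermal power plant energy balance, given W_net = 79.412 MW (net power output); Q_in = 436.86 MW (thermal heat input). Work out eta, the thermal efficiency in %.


eta = W_net / Q_in * 100
eta = 79.412 / 436.86 * 100
eta = 18.178 %


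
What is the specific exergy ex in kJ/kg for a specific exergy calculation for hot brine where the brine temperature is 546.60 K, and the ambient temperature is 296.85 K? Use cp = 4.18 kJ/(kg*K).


ex = cp * ((T_b - T_0) - T_0 * ln(T_b/T_0))
ex = 4.18 * ((546.60 - 296.85) - 296.85 * ln(546.60/296.85))
ex = 286.44 kJ/kg


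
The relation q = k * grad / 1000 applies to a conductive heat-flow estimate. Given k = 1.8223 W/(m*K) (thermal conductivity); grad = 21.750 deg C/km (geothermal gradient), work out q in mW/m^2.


q = k * grad / 1000
q = 1.8223 * 21.750 / 1000
q = 0.03963502 W/m^2
Convert: 0.03963502 W/m^2 * 1000.0 = 39.635 mW/m^2
q = 39.635 mW/m^2


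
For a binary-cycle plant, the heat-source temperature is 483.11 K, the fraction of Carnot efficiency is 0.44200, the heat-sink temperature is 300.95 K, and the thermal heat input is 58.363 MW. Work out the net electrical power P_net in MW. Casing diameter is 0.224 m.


Step 1: eta = (1 - Tc/Th)*f = (1 - 300.95/483.11)*0.442 = 0.1666592
Step 2: P_net = eta * Q_in = 0.1666592 * 58.363 = 9.7267 MW
P_net = 9.7267 MW


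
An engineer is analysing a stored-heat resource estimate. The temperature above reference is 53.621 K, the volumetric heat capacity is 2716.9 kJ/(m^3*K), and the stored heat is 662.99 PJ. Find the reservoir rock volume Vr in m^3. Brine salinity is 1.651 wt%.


Vr = Q_s * 1e12 / (rhoc * dT)
Vr = 662.99 * 1e12 / (2716.9 * 53.621)
Vr = 4.5509e+09 m^3


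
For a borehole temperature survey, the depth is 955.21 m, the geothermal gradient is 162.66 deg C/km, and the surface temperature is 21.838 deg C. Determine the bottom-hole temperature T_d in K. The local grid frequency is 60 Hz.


T_d = T_surf + grad * d / 1000
T_d = 21.838 + 162.66 * 955.21 / 1000
T_d = 177.2125 deg C
Convert to K: 177.2125 + 273.15 = 450.36 K
T_d = 450.36 K


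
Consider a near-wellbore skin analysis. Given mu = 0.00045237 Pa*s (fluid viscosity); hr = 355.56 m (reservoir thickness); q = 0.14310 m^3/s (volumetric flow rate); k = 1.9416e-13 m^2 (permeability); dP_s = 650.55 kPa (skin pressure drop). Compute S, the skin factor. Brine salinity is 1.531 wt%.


S = dP_s * 1000 * 2*pi*k*hr / (q*mu)
S = 650.55 * 1000 * 2*pi*1.9416e-13*355.56 / (0.14310*0.00045237)
S = 4.3591


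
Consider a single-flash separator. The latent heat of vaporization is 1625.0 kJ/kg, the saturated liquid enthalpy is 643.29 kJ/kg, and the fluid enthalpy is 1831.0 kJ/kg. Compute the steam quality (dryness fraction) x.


x = (h - hf) / hfg
x = (1831.0 - 643.29) / 1625.0
x = 0.73090


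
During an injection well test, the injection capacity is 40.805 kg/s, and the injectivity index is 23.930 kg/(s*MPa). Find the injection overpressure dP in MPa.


dP = mdot * 1000 / II
dP = 40.805 * 1000 / 23.930
dP = 1705.182 kPa
Convert: 1705.182 kPa * 0.001 = 1.7052 MPa
dP = 1.7052 MPa


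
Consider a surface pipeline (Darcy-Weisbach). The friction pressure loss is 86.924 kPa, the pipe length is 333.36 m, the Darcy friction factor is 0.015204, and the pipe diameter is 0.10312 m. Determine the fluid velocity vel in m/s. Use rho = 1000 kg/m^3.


vel = sqrt(dP*1000*2*D / (f*L*rho))
vel = sqrt(86.924*1000*2*0.10312 / (0.015204*333.36*1000))
vel = 1.8807 m/s


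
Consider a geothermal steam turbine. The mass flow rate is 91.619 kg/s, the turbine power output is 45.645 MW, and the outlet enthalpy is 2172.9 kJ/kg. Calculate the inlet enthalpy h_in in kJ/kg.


h_in = h_out + P * 1000 / mdot
h_in = 2172.9 + 45.645 * 1000 / 91.619
h_in = 2671.1 kJ/kg


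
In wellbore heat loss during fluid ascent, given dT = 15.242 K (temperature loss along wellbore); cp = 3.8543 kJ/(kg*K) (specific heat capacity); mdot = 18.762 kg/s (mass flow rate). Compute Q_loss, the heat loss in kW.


Q_loss = mdot * cp * dT
Q_loss = 18.762 * 3.8543 * 15.242
Q_loss = 1102.2 kW


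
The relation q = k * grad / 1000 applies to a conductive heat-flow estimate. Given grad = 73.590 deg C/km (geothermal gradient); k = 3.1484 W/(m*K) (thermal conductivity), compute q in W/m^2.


q = k * grad / 1000
q = 3.1484 * 73.590 / 1000
q = 0.23169 W/m^2


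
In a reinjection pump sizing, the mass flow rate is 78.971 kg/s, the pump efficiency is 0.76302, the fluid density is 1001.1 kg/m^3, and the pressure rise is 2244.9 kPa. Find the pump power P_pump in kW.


P_pump = mdot * dP / (rho * eta)
P_pump = 78.971 * 2244.9 / (1001.1 * 0.76302)
P_pump = 232.09 kW


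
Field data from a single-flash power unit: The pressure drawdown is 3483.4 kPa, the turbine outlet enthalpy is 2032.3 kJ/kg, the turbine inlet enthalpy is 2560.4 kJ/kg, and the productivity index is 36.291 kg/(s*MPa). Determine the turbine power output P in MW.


Step 1: mdot = PI * dP / 1000 = 36.291 * 3483.4 / 1000 = 126.4161 kg/s
Step 2: P = mdot*(h_in - h_out)/1000 = 126.4161*(2560.4 - 2032.3)/1000 = 66.760 MW
P = 66.760 MW


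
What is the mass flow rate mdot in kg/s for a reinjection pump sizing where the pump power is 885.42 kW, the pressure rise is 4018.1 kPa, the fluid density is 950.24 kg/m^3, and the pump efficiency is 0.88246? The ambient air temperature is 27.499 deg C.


mdot = P_pump * rho * eta / dP
mdot = 885.42 * 950.24 * 0.88246 / 4018.1
mdot = 184.78 kg/s


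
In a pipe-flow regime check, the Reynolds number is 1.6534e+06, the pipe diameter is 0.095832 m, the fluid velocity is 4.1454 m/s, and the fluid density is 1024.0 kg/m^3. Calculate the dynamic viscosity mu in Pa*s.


mu = rho * vel * D / Re
mu = 1024.0 * 4.1454 * 0.095832 / 1.6534e+06
mu = 0.00024604 Pa*s


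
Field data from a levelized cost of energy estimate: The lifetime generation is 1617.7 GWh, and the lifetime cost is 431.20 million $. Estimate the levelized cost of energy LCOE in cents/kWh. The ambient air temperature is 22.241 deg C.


LCOE = C_tot / E_tot * 100
LCOE = 431.20 / 1617.7 * 100
LCOE = 26.655 cents/kWh


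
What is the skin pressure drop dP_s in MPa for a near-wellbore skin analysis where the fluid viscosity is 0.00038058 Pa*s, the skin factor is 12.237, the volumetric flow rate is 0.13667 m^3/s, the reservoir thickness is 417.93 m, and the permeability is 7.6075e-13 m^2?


dP_s = S * q * mu / (2*pi*k*hr) / 1000
dP_s = 12.237 * 0.13667 * 0.00038058 / (2*pi*7.6075e-13*417.93) / 1000
dP_s = 318.6169 kPa
Convert: 318.6169 kPa * 0.001 = 0.31862 MPa
dP_s = 0.31862 MPa


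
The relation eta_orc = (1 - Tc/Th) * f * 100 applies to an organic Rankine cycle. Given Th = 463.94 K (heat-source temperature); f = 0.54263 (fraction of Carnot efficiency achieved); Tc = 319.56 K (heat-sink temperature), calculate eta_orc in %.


eta_orc = (1 - Tc/Th) * f * 100
eta_orc = (1 - 319.56/463.94) * 0.54263 * 100
eta_orc = 16.887 %


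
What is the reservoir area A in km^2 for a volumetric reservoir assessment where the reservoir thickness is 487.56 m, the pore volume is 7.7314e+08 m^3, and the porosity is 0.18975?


A = Vp / (1e6 * hr * phi)
A = 7.7314e+08 / (1e6 * 487.56 * 0.18975)
A = 8.3570 km^2


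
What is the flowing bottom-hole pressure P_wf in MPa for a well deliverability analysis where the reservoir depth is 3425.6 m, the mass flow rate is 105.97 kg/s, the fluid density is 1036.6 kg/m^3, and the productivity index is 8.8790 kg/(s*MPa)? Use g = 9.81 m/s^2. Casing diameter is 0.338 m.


Step 1: P_i = rho*g*h/1e6 = 1036.6*9.81*3425.6/1e6 = 34.83508 MPa
Step 2: P_wf = P_i - mdot/PI = 34.83508 - 105.97/8.879 = 22.900 MPa
P_wf = 22.900 MPa


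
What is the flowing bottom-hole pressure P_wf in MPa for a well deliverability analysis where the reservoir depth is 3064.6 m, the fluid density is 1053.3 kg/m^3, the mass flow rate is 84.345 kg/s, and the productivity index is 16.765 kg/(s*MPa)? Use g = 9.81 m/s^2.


Step 1: P_i = rho*g*h/1e6 = 1053.3*9.81*3064.6/1e6 = 31.66612 MPa
Step 2: P_wf = P_i - mdot/PI = 31.66612 - 84.345/16.765 = 26.635 MPa
P_wf = 26.635 MPa


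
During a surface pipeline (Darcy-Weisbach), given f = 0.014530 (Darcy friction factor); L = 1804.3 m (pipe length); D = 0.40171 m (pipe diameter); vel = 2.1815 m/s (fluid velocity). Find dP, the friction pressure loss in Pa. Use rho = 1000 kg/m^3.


dP = f * (L/D) * (rho*vel^2/2) / 1000
dP = 0.014530 * (1804.3/0.40171) * (1000*2.1815^2/2) / 1000
dP = 155.2895 kPa
Convert: 155.2895 kPa * 1000.0 = 1.5529e+05 Pa
dP = 1.5529e+05 Pa


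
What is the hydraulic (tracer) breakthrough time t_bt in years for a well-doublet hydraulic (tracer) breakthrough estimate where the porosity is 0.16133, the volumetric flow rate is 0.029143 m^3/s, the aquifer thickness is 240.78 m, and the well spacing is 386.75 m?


t_bt = pi * hr * phi * L^2 / (3 * Qv) / (365.25*86400)
t_bt = pi * 240.78 * 0.16133 * 386.75^2 / (3 * 0.029143) / (365.25*86400)
t_bt = 6.6159 years


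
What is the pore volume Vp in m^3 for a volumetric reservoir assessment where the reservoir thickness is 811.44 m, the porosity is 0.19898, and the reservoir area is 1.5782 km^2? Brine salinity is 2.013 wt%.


Vp = A * 1e6 * hr * phi
Vp = 1.5782 * 1e6 * 811.44 * 0.19898
Vp = 2.5482e+08 m^3


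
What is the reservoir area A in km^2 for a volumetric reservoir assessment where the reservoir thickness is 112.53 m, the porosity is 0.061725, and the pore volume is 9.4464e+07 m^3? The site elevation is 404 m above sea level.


A = Vp / (1e6 * hr * phi)
A = 9.4464e+07 / (1e6 * 112.53 * 0.061725)
A = 13.600 km^2


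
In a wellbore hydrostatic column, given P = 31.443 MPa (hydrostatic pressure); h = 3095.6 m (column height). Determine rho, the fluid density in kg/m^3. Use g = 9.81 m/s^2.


rho = P * 1e6 / (g * h)
rho = 31.443 * 1e6 / (9.81 * 3095.6)
rho = 1035.4 kg/m^3


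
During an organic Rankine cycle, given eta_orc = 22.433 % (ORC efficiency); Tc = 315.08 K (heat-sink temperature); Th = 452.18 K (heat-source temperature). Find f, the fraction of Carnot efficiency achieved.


f = (eta_orc/100) / (1 - Tc/Th)
f = (22.433/100) / (1 - 315.08/452.18)
f = 0.73988


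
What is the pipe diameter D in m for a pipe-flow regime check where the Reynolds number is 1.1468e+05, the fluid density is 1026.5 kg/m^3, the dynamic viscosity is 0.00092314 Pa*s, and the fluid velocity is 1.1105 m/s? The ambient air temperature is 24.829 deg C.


D = Re * mu / (rho * vel)
D = 1.1468e+05 * 0.00092314 / (1026.5 * 1.1105)
D = 0.092870 m


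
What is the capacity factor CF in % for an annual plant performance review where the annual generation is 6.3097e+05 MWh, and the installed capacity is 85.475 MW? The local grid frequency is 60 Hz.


CF = E_a / (cap * 8760) * 100
CF = 6.3097e+05 / (85.475 * 8760) * 100
CF = 84.269 %


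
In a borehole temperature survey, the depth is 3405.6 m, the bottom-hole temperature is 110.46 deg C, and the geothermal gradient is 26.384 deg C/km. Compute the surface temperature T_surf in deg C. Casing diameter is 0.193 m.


T_surf = T_d - grad * d / 1000
T_surf = 110.46 - 26.384 * 3405.6 / 1000
T_surf = 20.607 deg C


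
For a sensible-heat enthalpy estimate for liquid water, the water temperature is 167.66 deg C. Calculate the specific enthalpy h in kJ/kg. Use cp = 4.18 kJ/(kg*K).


h = cp * T
h = 4.18 * 167.66
h = 700.82 kJ/kg


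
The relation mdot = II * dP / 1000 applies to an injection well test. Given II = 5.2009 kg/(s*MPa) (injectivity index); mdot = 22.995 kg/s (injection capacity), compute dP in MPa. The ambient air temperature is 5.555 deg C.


dP = mdot * 1000 / II
dP = 22.995 * 1000 / 5.2009
dP = 4421.350 kPa
Convert: 4421.350 kPa * 0.001 = 4.4214 MPa
dP = 4.4214 MPa


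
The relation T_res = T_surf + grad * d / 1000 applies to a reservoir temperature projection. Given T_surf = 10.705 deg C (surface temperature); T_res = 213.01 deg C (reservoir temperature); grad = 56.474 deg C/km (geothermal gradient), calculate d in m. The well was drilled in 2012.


d = (T_res - T_surf) / grad * 1000
d = (213.01 - 10.705) / 56.474 * 1000
d = 3582.3 m


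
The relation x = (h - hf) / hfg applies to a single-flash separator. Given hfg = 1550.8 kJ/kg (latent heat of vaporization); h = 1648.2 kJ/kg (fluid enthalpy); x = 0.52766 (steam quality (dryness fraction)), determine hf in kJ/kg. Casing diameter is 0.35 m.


hf = h - x * hfg
hf = 1648.2 - 0.52766 * 1550.8
hf = 829.90 kJ/kg


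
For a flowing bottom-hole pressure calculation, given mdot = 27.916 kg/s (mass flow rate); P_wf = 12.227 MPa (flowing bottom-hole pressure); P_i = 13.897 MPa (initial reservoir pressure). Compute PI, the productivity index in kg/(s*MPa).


PI = mdot / (P_i - P_wf)
PI = 27.916 / (13.897 - 12.227)
PI = 16.716 kg/(s*MPa)


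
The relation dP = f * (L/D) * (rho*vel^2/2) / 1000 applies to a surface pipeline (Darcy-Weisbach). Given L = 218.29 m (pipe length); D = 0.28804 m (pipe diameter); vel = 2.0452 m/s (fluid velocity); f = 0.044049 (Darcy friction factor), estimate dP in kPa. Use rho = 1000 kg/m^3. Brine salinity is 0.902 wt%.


dP = f * (L/D) * (rho*vel^2/2) / 1000
dP = 0.044049 * (218.29/0.28804) * (1000*2.0452^2/2) / 1000
dP = 69.817 kPa


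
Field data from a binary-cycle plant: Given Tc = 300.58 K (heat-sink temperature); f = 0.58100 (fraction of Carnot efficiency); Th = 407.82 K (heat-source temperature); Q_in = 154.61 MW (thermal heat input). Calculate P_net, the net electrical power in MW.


Step 1: eta = (1 - Tc/Th)*f = (1 - 300.58/407.82)*0.581 = 0.1527793
Step 2: P_net = eta * Q_in = 0.1527793 * 154.61 = 23.621 MW
P_net = 23.621 MW


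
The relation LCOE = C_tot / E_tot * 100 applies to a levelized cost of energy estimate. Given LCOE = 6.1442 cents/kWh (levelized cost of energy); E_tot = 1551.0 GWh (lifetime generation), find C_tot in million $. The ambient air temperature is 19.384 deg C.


C_tot = LCOE / 100 * E_tot
C_tot = 6.1442 / 100 * 1551.0
C_tot = 95.297 million $


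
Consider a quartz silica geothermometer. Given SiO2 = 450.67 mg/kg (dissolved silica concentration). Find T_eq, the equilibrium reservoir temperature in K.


T_eq = 1309 / (5.19 - log10(SiO2)) - 273.15
T_eq = 1309 / (5.19 - log10(450.67)) - 273.15
T_eq = 242.9884 deg C
Convert to K: 242.9884 + 273.15 = 516.14 K
T_eq = 516.14 K


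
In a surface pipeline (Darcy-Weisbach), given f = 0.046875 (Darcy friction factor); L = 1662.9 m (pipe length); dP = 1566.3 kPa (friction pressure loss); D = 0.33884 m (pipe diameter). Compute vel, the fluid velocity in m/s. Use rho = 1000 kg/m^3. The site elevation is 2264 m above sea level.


vel = sqrt(dP*1000*2*D / (f*L*rho))
vel = sqrt(1566.3*1000*2*0.33884 / (0.046875*1662.9*1000))
vel = 3.6902 m/s


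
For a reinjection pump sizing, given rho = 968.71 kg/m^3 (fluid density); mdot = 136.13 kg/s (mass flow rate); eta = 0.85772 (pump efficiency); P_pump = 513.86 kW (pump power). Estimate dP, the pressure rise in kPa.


dP = P_pump * rho * eta / mdot
dP = 513.86 * 968.71 * 0.85772 / 136.13
dP = 3136.4 kPa


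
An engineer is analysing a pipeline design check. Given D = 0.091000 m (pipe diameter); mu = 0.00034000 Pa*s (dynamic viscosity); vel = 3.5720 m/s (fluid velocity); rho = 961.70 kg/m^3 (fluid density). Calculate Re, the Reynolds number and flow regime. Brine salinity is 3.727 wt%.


Step 1: Re = rho*vel*D/mu = 961.7*3.572*0.091/0.00034 = 9.1942e+05
Step 2: Re = 9.1942e+05 > 4000, so flow is turbulent.
Re = 9.1942e+05 (turbulent)


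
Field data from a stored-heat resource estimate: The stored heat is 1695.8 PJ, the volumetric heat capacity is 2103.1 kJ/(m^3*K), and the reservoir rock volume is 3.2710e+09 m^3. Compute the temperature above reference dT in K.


dT = Q_s * 1e12 / (Vr * rhoc)
dT = 1695.8 * 1e12 / (3.2710e+09 * 2103.1)
dT = 246.51 K


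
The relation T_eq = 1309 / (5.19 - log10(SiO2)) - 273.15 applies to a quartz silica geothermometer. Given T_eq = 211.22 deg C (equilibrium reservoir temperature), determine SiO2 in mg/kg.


SiO2 = 10^(5.19 - 1309/(T_eq + 273.15))
SiO2 = 10^(5.19 - 1309/(211.22 + 273.15))
SiO2 = 307.27 mg/kg


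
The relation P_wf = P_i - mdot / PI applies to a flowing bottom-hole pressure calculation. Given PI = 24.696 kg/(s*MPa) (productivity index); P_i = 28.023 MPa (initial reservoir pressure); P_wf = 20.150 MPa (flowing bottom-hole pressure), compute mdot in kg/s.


mdot = (P_i - P_wf) * PI
mdot = (28.023 - 20.150) * 24.696
mdot = 194.43 kg/s


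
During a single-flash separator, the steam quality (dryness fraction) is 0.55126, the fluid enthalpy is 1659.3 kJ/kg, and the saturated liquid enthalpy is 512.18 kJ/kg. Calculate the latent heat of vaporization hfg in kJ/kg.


hfg = (h - hf) / x
hfg = (1659.3 - 512.18) / 0.55126
hfg = 2080.9 kJ/kg


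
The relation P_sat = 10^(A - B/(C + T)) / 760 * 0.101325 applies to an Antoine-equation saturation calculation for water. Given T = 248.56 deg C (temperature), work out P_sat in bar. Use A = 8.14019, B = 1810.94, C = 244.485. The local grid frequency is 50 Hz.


P_sat = 10^(A - B/(C + T)) / 760 * 0.101325
P_sat = 10^(8.14019 - 1810.94/(244.485 + 248.56)) / 760 * 0.101325
P_sat = 3.909507 MPa
Convert: 3.909507 MPa * 10.0 = 39.095 bar
P_sat = 39.095 bar


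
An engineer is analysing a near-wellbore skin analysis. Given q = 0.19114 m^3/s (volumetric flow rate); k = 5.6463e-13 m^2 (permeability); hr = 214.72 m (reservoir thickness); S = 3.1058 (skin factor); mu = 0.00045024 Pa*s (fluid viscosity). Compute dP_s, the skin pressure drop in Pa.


dP_s = S * q * mu / (2*pi*k*hr) / 1000
dP_s = 3.1058 * 0.19114 * 0.00045024 / (2*pi*5.6463e-13*214.72) / 1000
dP_s = 350.8753 kPa
Convert: 350.8753 kPa * 1000.0 = 3.5088e+05 Pa
dP_s = 3.5088e+05 Pa


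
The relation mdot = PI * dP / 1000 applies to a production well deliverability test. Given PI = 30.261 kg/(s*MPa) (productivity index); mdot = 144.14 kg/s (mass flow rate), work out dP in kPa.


dP = mdot * 1000 / PI
dP = 144.14 * 1000 / 30.261
dP = 4763.2 kPa


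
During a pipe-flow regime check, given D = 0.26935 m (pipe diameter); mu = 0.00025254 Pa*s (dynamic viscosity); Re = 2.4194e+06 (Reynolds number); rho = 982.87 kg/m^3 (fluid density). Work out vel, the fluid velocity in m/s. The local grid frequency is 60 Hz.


vel = Re * mu / (rho * D)
vel = 2.4194e+06 * 0.00025254 / (982.87 * 0.26935)
vel = 2.3079 m/s


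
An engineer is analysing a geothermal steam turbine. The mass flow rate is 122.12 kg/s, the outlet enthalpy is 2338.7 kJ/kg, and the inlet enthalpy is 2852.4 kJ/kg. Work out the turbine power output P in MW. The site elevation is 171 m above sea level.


P = mdot * (h_in - h_out) / 1000
P = 122.12 * (2852.4 - 2338.7) / 1000
P = 62.733 MW


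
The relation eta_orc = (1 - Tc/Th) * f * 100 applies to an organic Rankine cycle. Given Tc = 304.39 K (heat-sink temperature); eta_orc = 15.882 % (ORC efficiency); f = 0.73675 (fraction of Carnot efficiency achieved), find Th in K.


Th = Tc / (1 - (eta_orc/100)/f)
Th = 304.39 / (1 - (15.882/100)/0.73675)
Th = 388.04 K


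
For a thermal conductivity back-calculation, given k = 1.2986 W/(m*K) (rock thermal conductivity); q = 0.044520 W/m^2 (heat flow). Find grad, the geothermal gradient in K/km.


grad = q / k * 1000
grad = 0.044520 / 1.2986 * 1000
grad = 34.28307 deg C/km
Convert: 34.28307 deg C/km * 1.0 = 34.283 K/km
grad = 34.283 K/km


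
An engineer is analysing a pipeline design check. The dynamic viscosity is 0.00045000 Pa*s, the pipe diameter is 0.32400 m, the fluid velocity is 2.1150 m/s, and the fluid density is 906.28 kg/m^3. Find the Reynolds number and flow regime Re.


Step 1: Re = rho*vel*D/mu = 906.28*2.115*0.324/0.00045 = 1.3801e+06
Step 2: Re = 1.3801e+06 > 4000, so flow is turbulent.
Re = 1.3801e+06 (turbulent)


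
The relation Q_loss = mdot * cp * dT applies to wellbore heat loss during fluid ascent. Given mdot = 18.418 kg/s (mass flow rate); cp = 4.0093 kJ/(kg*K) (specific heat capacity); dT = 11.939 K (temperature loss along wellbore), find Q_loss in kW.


Q_loss = mdot * cp * dT
Q_loss = 18.418 * 4.0093 * 11.939
Q_loss = 881.62 kW


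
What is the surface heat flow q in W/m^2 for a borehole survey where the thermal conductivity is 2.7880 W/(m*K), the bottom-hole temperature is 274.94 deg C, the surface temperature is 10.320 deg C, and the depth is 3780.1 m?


Step 1: grad = (T_d - T_surf)/d * 1000 = (274.94 - 10.32)/3780.1 * 1000 = 70.00344 deg C/km
Step 2: q = k * grad / 1000 = 2.788 * 70.00344 / 1000 = 0.19517 W/m^2
q = 0.19517 W/m^2


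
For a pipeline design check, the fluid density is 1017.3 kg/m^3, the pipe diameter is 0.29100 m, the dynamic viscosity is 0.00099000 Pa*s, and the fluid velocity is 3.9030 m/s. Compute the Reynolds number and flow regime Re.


Step 1: Re = rho*vel*D/mu = 1017.3*3.903*0.291/0.00099 = 1.1671e+06
Step 2: Re = 1.1671e+06 > 4000, so flow is turbulent.
Re = 1.1671e+06 (turbulent)


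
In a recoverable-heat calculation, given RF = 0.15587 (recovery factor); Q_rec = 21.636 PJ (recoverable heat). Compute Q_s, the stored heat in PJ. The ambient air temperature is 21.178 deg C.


Q_s = Q_rec / RF
Q_s = 21.636 / 0.15587
Q_s = 138.81 PJ


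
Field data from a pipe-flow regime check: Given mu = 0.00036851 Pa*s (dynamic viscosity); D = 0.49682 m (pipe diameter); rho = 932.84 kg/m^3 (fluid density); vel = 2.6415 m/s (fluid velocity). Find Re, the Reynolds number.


Re = rho * vel * D / mu
Re = 932.84 * 2.6415 * 0.49682 / 0.00036851
Re = 3.3221e+06


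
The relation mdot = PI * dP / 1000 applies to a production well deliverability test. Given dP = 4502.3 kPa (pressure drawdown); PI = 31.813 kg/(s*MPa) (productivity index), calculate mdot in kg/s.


mdot = PI * dP / 1000
mdot = 31.813 * 4502.3 / 1000
mdot = 143.23 kg/s


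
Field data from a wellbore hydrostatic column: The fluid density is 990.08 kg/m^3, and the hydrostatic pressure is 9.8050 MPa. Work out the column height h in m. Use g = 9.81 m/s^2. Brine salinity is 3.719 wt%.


h = P * 1e6 / (g * rho)
h = 9.8050 * 1e6 / (9.81 * 990.08)
h = 1009.5 m


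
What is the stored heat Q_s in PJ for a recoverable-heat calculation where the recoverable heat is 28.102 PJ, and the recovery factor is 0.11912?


Q_s = Q_rec / RF
Q_s = 28.102 / 0.11912
Q_s = 235.91 PJ


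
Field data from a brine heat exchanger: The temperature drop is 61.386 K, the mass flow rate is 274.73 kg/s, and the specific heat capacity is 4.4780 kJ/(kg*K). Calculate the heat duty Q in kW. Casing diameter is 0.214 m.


Q = mdot * cp * dT / 1000
Q = 274.73 * 4.4780 * 61.386 / 1000
Q = 75.51957 MW
Convert: 75.51957 MW * 1000.0 = 75520 kW
Q = 75520 kW


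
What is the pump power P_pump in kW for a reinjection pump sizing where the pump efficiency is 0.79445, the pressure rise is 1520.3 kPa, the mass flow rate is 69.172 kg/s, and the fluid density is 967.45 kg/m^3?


P_pump = mdot * dP / (rho * eta)
P_pump = 69.172 * 1520.3 / (967.45 * 0.79445)
P_pump = 136.82 kW


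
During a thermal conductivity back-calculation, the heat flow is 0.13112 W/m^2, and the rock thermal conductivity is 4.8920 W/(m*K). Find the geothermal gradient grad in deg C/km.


grad = q / k * 1000
grad = 0.13112 / 4.8920 * 1000
grad = 26.803 deg C/km


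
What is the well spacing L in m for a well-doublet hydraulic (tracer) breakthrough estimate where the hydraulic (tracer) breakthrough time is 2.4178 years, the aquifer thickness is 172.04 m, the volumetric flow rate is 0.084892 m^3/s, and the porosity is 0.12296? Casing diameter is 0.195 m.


L = sqrt(t_bt*365.25*86400*3*Qv / (pi*hr*phi))
L = sqrt(2.4178*365.25*86400*3*0.084892 / (pi*172.04*0.12296))
L = 540.74 m


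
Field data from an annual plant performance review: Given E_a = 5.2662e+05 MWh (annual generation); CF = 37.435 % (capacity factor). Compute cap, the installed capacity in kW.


cap = E_a / (CF/100 * 8760)
cap = 5.2662e+05 / (37.435/100 * 8760)
cap = 160.5889 MW
Convert: 160.5889 MW * 1000.0 = 1.6059e+05 kW
cap = 1.6059e+05 kW


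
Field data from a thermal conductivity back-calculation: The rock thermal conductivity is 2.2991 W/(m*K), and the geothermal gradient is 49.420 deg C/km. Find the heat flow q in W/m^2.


q = k * grad / 1000
q = 2.2991 * 49.420 / 1000
q = 0.11362 W/m^2


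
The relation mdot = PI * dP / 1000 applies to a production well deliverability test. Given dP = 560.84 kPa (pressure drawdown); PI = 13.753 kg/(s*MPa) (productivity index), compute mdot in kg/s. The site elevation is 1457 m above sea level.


mdot = PI * dP / 1000
mdot = 13.753 * 560.84 / 1000
mdot = 7.7132 kg/s


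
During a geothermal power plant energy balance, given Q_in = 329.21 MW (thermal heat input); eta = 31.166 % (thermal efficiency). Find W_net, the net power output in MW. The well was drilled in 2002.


W_net = eta / 100 * Q_in
W_net = 31.166 / 100 * 329.21
W_net = 102.60 MW


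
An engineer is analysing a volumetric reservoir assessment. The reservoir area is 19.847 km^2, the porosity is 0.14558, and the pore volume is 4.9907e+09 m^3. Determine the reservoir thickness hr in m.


hr = Vp / (A * 1e6 * phi)
hr = 4.9907e+09 / (19.847 * 1e6 * 0.14558)
hr = 1727.3 m


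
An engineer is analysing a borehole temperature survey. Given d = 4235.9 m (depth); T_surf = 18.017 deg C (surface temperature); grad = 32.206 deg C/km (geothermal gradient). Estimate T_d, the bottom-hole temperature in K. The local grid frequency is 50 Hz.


T_d = T_surf + grad * d / 1000
T_d = 18.017 + 32.206 * 4235.9 / 1000
T_d = 154.4384 deg C
Convert to K: 154.4384 + 273.15 = 427.59 K
T_d = 427.59 K


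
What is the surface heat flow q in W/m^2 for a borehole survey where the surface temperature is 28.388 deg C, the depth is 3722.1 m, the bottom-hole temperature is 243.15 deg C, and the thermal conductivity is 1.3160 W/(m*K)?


Step 1: grad = (T_d - T_surf)/d * 1000 = (243.15 - 28.388)/3722.1 * 1000 = 57.69915 deg C/km
Step 2: q = k * grad / 1000 = 1.316 * 57.69915 / 1000 = 0.075932 W/m^2
q = 0.075932 W/m^2


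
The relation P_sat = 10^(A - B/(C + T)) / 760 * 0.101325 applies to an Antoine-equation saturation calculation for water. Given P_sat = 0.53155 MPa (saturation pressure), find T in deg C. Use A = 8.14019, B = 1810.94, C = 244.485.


T = B / (A - log10(P_sat * 760 / 0.101325)) - C
T = 1810.94 / (8.14019 - log10(0.53155 * 760 / 0.101325)) - 244.485
T = 154.44 deg C


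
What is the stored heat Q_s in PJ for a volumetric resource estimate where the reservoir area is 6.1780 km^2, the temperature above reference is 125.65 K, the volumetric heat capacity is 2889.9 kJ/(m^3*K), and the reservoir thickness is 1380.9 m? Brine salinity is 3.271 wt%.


Step 1: Vr = A*1e6*hr = 6.178*1e6*1380.9 = 8.531200e+09 m^3
Step 2: Q_s = Vr*rhoc*dT/1e12 = 8.531200e+09*2889.9*125.65/1e12 = 3097.8 PJ
Q_s = 3097.8 PJ


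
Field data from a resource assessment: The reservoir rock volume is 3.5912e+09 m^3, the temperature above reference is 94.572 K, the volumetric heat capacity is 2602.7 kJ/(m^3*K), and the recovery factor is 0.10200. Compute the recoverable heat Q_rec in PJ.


Step 1: Q_s = Vr*rhoc*dT/1e12 = 3.5912e+09*2602.7*94.572/1e12 = 883.9471 PJ
Step 2: Q_rec = Q_s * RF = 883.9471 * 0.102 = 90.163 PJ
Q_rec = 90.163 PJ


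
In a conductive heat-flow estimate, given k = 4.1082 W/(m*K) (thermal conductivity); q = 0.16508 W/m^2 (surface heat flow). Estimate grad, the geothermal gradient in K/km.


grad = q * 1000 / k
grad = 0.16508 * 1000 / 4.1082
grad = 40.18305 deg C/km
Convert: 40.18305 deg C/km * 1.0 = 40.183 K/km
grad = 40.183 K/km


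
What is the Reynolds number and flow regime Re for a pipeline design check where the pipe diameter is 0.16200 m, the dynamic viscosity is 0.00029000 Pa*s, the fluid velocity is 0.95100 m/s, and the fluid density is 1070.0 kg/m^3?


Step 1: Re = rho*vel*D/mu = 1070.0*0.951*0.162/0.00029 = 5.6844e+05
Step 2: Re = 5.6844e+05 > 4000, so flow is turbulent.
Re = 5.6844e+05 (turbulent)


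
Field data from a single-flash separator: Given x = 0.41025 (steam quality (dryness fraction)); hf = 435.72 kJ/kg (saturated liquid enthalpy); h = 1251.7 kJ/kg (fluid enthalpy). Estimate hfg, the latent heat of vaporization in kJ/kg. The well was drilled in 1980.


hfg = (h - hf) / x
hfg = (1251.7 - 435.72) / 0.41025
hfg = 1989.0 kJ/kg


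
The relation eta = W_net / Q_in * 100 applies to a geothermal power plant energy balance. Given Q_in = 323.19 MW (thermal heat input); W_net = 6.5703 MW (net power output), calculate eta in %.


eta = W_net / Q_in * 100
eta = 6.5703 / 323.19 * 100
eta = 2.0330 %


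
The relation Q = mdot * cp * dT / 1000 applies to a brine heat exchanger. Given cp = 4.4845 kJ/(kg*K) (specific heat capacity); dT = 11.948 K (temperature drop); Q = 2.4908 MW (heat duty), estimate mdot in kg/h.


mdot = Q * 1000 / (cp * dT)
mdot = 2.4908 * 1000 / (4.4845 * 11.948)
mdot = 46.48680 kg/s
Convert: 46.48680 kg/s * 3600.0 = 1.6735e+05 kg/h
mdot = 1.6735e+05 kg/h


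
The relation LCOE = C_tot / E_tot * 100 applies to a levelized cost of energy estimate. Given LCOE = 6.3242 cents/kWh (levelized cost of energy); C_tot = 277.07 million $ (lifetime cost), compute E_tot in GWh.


E_tot = C_tot / LCOE * 100
E_tot = 277.07 / 6.3242 * 100
E_tot = 4381.1 GWh


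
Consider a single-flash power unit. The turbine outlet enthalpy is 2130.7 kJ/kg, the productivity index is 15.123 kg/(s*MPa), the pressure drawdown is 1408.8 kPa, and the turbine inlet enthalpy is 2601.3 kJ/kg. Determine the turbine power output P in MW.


Step 1: mdot = PI * dP / 1000 = 15.123 * 1408.8 / 1000 = 21.30528 kg/s
Step 2: P = mdot*(h_in - h_out)/1000 = 21.30528*(2601.3 - 2130.7)/1000 = 10.026 MW
P = 10.026 MW


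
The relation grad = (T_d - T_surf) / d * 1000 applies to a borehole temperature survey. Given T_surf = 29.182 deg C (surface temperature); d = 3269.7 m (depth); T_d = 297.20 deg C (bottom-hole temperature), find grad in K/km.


grad = (T_d - T_surf) / d * 1000
grad = (297.20 - 29.182) / 3269.7 * 1000
grad = 81.97021 deg C/km
Convert: 81.97021 deg C/km * 1.0 = 81.970 K/km
grad = 81.970 K/km


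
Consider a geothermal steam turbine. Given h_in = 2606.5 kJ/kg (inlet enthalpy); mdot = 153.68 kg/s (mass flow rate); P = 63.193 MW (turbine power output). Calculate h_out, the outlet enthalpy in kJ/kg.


h_out = h_in - P * 1000 / mdot
h_out = 2606.5 - 63.193 * 1000 / 153.68
h_out = 2195.3 kJ/kg


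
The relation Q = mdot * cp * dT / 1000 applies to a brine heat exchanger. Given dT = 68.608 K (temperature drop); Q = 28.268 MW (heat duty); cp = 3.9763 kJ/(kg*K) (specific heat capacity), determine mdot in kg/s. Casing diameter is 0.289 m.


mdot = Q * 1000 / (cp * dT)
mdot = 28.268 * 1000 / (3.9763 * 68.608)
mdot = 103.62 kg/s


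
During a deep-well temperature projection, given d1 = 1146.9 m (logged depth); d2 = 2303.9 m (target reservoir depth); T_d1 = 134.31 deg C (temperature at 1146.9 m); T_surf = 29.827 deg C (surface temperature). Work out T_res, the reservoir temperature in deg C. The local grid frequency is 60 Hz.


Step 1: grad = (T_d1 - T_surf)/d1 * 1000 = (134.31 - 29.827)/1146.9 * 1000 = 91.10036 deg C/km
Step 2: T_res = T_surf + grad*d2/1000 = 29.827 + 91.10036*2303.9/1000 = 239.71 deg C
T_res = 239.71 deg C


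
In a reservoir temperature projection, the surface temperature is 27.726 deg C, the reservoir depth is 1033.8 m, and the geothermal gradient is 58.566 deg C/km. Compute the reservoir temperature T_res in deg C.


T_res = T_surf + grad * d / 1000
T_res = 27.726 + 58.566 * 1033.8 / 1000
T_res = 88.272 deg C


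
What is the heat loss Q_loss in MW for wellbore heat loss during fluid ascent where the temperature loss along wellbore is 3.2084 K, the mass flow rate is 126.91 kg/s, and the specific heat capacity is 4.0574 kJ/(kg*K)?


Q_loss = mdot * cp * dT
Q_loss = 126.91 * 4.0574 * 3.2084
Q_loss = 1652.084 kW
Convert: 1652.084 kW * 0.001 = 1.6521 MW
Q_loss = 1.6521 MW
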